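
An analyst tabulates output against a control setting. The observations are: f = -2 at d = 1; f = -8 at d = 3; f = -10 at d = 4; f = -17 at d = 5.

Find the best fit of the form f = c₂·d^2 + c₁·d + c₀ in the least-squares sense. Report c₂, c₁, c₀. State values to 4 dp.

c₂ = -0.5682, c₁ = -0.1864, c₀ = -1.4000

AᵀA·[c₂, c₁, c₀]ᵀ = Aᵀf reads: 963·c₂ + 217·c₁ + 51·c₀ = -659;  217·c₂ + 51·c₁ + 13·c₀ = -151;  51·c₂ + 13·c₁ + 4·c₀ = -37.
(Σd^2·d^2 = 963, Σd^2·d = 217, Σd^2 = 51, Σd·d = 51, Σd = 13, Σ1 = 4, Σd^2·f = -659, Σd·f = -151, Σf = -37.)
Row-reducing yields c₂ = -25/44, c₁ = -41/220, c₀ = -7/5.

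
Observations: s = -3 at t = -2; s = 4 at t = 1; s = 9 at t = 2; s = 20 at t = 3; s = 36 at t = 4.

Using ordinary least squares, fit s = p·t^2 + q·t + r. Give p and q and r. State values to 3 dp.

p = 1.540, q = 3.232, r = -2.440

Sums needed: Σt^2·t^2 = 370, Σt^2·t = 92, Σt^2 = 34, Σt·t = 34, Σt = 8, Σ1 = 5.
For Aᵀs: Σt^2·s = 784, Σt·s = 232, Σs = 66.
So AᵀA·[p, q, r]ᵀ = Aᵀs: [[370, 92, 34]; [92, 34, 8]; [34, 8, 5]]·[p, q, r]ᵀ = [784, 232, 66]ᵀ.
Row-reducing yields p = 2942/1911, q = 6176/1911, r = -222/91.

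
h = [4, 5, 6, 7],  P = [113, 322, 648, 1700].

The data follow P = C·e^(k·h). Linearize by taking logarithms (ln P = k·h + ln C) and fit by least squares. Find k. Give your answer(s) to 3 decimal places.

With ln Pᵢ as the transformed response and hᵢ as the regressor:
Sums: Σh = 22.0000, Σ(h)² = 126.0000, Σln P = 24.4142, Σh·ln P = 138.6943.
Normal system: [[126.0000, 22.0000]; [22.0000, 4]]·[k, ln C]ᵀ = [138.6943, 24.4142]ᵀ.
Δ = 126.0000·4 − (22.0000)² = 20.0000; k = (138.6943·4 − 22.0000·24.4142)/20.0000 = 0.88323, ln C = (126.0000·24.4142 − 22.0000·138.6943)/20.0000 = 1.24577.

k = 0.883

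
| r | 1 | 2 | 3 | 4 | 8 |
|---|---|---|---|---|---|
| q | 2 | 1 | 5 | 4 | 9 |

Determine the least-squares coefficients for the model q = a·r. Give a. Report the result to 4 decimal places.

Normal-equation sums: Σr·r = 94.
For Mᵀq: Σr·q = 107.
Normal equations: [[94]]·[a]ᵀ = [107]ᵀ.
a = 107/94 = 1.1383.

a = 1.1383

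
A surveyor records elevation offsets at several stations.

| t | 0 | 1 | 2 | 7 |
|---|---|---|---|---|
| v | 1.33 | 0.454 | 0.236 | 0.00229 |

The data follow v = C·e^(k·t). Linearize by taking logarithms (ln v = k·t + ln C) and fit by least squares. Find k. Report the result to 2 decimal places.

Taking logs, ln v = k·t + ln C, so regress ln v on t.
Σt = 10.0000, Σ(t)² = 54.0000, Σln v = -8.0276, Σt·ln v = -46.2319.
Equations: 54.0000·k + 10.0000·ln C = -46.2319;  10.0000·k + 4·ln C = -8.0276.
Solving (det = 116.0000): k = -0.90217, ln C = 0.24852.

k = -0.90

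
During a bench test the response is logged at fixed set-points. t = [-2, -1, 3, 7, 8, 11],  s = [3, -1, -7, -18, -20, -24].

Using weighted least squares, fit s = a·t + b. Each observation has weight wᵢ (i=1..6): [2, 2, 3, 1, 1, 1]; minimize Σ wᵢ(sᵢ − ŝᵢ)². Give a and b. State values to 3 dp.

Setting ∂/∂a … = 0 gives: 271·a + 29·b = -623;  29·a + 10·b = -79.
(Σwᵢ·t·t = 271, Σwᵢ·t = 29, Σwᵢ·1 = 10, Σwᵢ·t·s = -623, Σwᵢ·s = -79.)
Eliminating b: 10·(row 1) − 29·(row 2) gives 1869·a = 10·(-623) − 29·(-79) = -3939, so a = -1313/623.
Then b = ((-79) − 29·(-1313/623))/10 = -1114/623.

a = -2.108, b = -1.788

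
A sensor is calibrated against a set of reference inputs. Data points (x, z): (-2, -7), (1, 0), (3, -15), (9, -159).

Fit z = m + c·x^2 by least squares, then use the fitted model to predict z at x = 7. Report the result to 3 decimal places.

ẑ = -95.393

With design matrix M, MᵀM = [[4, 95]; [95, 6659]] and Mᵀz = [-181, -13042]ᵀ.
Δ = 4·6659 − 95² = 17611.
m = ((-181)·6659 − 95·(-13042))/17611 = 33711/17611; c = (4·(-13042) − 95·(-181))/17611 = -34973/17611.
At x = 7: ẑ = (33711/17611)·(1) + (-34973/17611)·(49) = -1679966/17611.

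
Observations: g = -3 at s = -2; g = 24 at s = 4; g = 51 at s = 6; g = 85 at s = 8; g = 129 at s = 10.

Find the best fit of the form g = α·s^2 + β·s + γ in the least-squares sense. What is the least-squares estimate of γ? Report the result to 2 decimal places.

Entries of AᵀA: Σs^2·s^2 = 15664, Σs^2·s = 1784, Σs^2 = 220, Σs·s = 220, Σs = 26, Σ1 = 5.
Right-hand side: Σs^2·g = 20548, Σs·g = 2378, Σg = 286.
Normal equations: [[15664, 1784, 220]; [1784, 220, 26]; [220, 26, 5]]·[α, β, γ]ᵀ = [20548, 2378, 286]ᵀ.
Row-reducing yields α = 783/728, β = 869/364, γ = -33/13.

γ = -2.54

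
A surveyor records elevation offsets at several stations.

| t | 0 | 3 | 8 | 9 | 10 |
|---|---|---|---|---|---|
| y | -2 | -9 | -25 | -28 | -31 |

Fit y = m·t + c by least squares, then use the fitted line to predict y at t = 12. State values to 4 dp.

From the data, Σt·t = 254, Σt = 30, Σ1 = 5.
And Σt·y = -789, Σy = -95.
Normal equations: [[254, 30]; [30, 5]]·[m, c]ᵀ = [-789, -95]ᵀ.
Δ = 254·5 − 30² = 370.
m = ((-789)·5 − 30·(-95))/370 = -219/74; c = (254·(-95) − 30·(-789))/370 = -46/37.
At t = 12: ŷ = (-219/74)·(12) + (-46/37)·(1) = -1360/37.

ŷ = -36.7568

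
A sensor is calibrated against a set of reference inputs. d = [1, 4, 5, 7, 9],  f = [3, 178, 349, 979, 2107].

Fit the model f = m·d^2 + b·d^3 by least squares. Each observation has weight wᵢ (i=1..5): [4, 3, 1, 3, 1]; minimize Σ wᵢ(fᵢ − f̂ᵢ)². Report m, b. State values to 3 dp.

The normal system MᵀWM·[m, b]ᵀ = MᵀWf is [[15161, 115671]; [115671, 912305]]·[m, b]ᵀ = [331861, 2621207]ᵀ.
Δ = 15161·912305 − 115671² = 451675864.
m = (331861·912305 − 115671·2621207)/451675864 = -109796323/112918966; b = (15161·2621207 − 115671·331861)/451675864 = 338356399/112918966.

m = -0.972, b = 2.996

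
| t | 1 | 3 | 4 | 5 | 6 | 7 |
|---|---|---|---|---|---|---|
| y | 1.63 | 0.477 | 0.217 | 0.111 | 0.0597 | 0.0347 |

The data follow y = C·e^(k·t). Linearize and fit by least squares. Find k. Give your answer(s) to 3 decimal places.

k = -0.654

Taking logs, ln y = k·t + ln C, so regress ln y on t.
XᵀX = [[136.0000, 26.0000]; [26.0000, 6]], rhs = [-59.2723, -10.1572]ᵀ  (here Σt = 26.0000, Σ(t)² = 136.0000, Σln y = -10.1572, Σt·ln y = -59.2723).
Slope k = (n·Σt·ln y − Σt·Σln y)/(n·Σ(t)² − (Σt)²) = (6·-59.2723 − 26.0000·-10.1572)/140.0000 = -0.65391; ln C = (Σln y − k·Σt)/n = 1.14075.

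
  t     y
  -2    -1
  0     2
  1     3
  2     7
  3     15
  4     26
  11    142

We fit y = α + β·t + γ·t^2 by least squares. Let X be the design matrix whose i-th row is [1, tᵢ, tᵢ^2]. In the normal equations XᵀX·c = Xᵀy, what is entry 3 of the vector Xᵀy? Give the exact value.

17760

Entry 3 ↔ basis t^2, so (Xᵀy)_{3} = Σᵢ (t^2)·yᵢ = (4)·(-1) + (0)·(2) + (1)·(3) + (4)·(7) + (9)·(15) + (16)·(26) + (121)·(142) = 17760.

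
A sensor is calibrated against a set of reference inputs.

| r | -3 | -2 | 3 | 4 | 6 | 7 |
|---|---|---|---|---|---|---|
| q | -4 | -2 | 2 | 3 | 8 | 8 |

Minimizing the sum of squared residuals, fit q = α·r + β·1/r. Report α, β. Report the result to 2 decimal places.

Forming XᵀX = [[123, 6]; [6, 457/784]] and Xᵀq = [138, 523/84]ᵀ gives XᵀX·[α, β]ᵀ = Xᵀq.
Determinant 123·(457/784) − 6² = 27987/784.
α = (138·(457/784) − 6·(523/84))/(27987/784) = 33778/27987; β = (123·(523/84) − 6·138)/(27987/784) = -48748/27987.

α = 1.21, β = -1.74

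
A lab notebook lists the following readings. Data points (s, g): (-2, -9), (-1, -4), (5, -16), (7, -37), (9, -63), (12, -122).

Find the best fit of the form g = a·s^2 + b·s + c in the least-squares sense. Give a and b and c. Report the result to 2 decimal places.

MᵀM·[a, b, c]ᵀ = Mᵀg reads: 30340·a + 2916·b + 304·c = -24924;  2916·a + 304·b + 30·c = -2348;  304·a + 30·b + 6·c = -251.
Inverting the 3×3 Gram matrix, [a, b, c]ᵀ = [-265499/263650, 535501/263650, -127457/131825]ᵀ.

a = -1.01, b = 2.03, c = -0.97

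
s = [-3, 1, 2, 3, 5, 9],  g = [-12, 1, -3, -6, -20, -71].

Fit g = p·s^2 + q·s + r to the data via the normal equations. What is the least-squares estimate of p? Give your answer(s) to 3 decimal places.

p = -0.984

Forming XᵀX = [[7365, 863, 129]; [863, 129, 17]; [129, 17, 6]] and Xᵀg = [-6424, -726, -111]ᵀ gives XᵀX·[p, q, r]ᵀ = Xᵀg.
Solving the 3×3 system (Gaussian elimination) gives p = -36493/37092, q = 59627/61820, r = -7421/92730.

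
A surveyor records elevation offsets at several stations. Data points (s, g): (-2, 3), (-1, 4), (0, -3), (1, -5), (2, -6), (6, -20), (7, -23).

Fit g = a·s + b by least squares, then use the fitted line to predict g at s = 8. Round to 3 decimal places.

ĝ = -25.794

The normal equations are: 95·a + 13·b = -308;  13·a + 7·b = -50.
(Σs·s = 95, Σs = 13, Σ1 = 7, Σs·g = -308, Σg = -50.)
Δ = 95·7 − 13² = 496.
a = ((-308)·7 − 13·(-50))/496 = -753/248; b = (95·(-50) − 13·(-308))/496 = -373/248.
At s = 8: ĝ = (-753/248)·(8) + (-373/248)·(1) = -6397/248.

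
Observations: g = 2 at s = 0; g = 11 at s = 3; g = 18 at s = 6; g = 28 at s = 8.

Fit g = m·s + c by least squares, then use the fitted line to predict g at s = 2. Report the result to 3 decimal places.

Setting ∂/∂m … = 0 gives: 109·m + 17·c = 365;  17·m + 4·c = 59.
Eliminating c: 4·(row 1) − 17·(row 2) gives 147·m = 4·365 − 17·59 = 457, so m = 457/147.
Then c = (59 − 17·(457/147))/4 = 226/147.
At s = 2: ĝ = (457/147)·(2) + (226/147)·(1) = 380/49.

ĝ = 7.755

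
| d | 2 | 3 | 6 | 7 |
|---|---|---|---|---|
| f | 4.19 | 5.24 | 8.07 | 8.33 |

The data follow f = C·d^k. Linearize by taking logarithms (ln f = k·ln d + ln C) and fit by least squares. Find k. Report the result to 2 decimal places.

k = 0.57

Taking logs, ln f = k·ln d + ln C, so regress ln f on ln d.
AᵀA = [[8.6844, 5.5294]; [5.5294, 4]], rhs = [10.6793, 7.2970]ᵀ  (here Σln d = 5.5294, Σ(ln d)² = 8.6844, Σln f = 7.2970, Σln d·ln f = 10.6793).
Solving (det = 4.1629): k = 0.56897, ln C = 1.03773.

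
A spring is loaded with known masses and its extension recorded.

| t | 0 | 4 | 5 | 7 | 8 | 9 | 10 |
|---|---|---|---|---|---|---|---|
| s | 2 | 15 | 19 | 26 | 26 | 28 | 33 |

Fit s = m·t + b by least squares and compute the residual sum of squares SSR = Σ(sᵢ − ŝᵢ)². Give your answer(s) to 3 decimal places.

SSR = 10.847

The normal system MᵀM·[m, b]ᵀ = Mᵀs is [[335, 43]; [43, 7]]·[m, b]ᵀ = [1127, 149]ᵀ.
Determinant 335·7 − 43² = 496.
m = (1127·7 − 43·149)/496 = 741/248; b = (335·149 − 43·1127)/496 = 727/248.
Residuals: -231/248, 29/248, 35/31, 267/124, -207/248, -113/62, 47/248; SSR = 1345/124.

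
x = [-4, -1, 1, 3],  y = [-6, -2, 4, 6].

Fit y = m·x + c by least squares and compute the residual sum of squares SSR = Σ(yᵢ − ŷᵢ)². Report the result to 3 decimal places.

From the data, Σx·x = 27, Σx = -1, Σ1 = 4.
Moment sums: Σx·y = 48, Σy = 2.
So AᵀA·[m, c]ᵀ = Aᵀy: [[27, -1]; [-1, 4]]·[m, c]ᵀ = [48, 2]ᵀ.
Determinant 27·4 − (-1)² = 107.
m = (48·4 − (-1)·2)/107 = 194/107; c = (27·2 − (-1)·48)/107 = 102/107.
Residuals: 32/107, -122/107, 132/107, -42/107; SSR = 328/107.

SSR = 3.065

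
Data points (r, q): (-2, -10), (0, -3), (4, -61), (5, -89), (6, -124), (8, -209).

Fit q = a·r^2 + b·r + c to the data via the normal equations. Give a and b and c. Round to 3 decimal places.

MᵀM·[a, b, c]ᵀ = Mᵀq reads: 6289·a + 909·b + 145·c = -21081;  909·a + 145·b + 21·c = -3085;  145·a + 21·b + 6·c = -496.
(Σr^2·r^2 = 6289, Σr^2·r = 909, Σr^2 = 145, Σr·r = 145, Σr = 21, Σ1 = 6, Σr^2·q = -21081, Σr·q = -3085, Σq = -496.)
Inverting the 3×3 Gram matrix, [a, b, c]ᵀ = [-7406/2585, -7184/2585, -9571/2585]ᵀ.

a = -2.865, b = -2.779, c = -3.703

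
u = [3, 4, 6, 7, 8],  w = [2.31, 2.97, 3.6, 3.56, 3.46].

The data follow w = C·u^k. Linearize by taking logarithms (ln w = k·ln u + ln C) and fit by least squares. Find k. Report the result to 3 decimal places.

Let Y = ln w. Fitting Y = k·ln u + ln C by least squares:
AᵀA = [[14.4498, 8.3020]; [8.3020, 5]], rhs = [9.7760, 5.7178]ᵀ  (here Σln u = 8.3020, Σ(ln u)² = 14.4498, Σln w = 5.7178, Σln u·ln w = 9.7760).
Slope k = (n·Σln u·ln w − Σln u·Σln w)/(n·Σ(ln u)² − (Σln u)²) = (5·9.7760 − 8.3020·5.7178)/3.3255 = 0.42426; ln C = (Σln w − k·Σln u)/n = 0.43911.

k = 0.424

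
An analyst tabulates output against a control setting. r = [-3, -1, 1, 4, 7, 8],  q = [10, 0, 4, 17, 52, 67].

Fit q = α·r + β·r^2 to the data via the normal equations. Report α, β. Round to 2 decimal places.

The normal equations are: 140·α + 892·β = 942;  892·α + 6836·β = 7202.
(Σr·r = 140, Σr·r^2 = 892, Σr^2·r^2 = 6836, Σr·q = 942, Σr^2·q = 7202.)
det = 140·6836 − 892² = 161376.
α = (942·6836 − 892·7202)/161376 = 479/5043; β = (140·7202 − 892·942)/161376 = 10501/10086.

α = 0.09, β = 1.04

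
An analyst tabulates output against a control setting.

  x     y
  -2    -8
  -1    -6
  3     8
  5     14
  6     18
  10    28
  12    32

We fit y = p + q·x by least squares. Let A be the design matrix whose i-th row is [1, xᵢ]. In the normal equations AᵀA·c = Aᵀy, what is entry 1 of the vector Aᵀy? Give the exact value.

Entry 1 ↔ basis 1, so (Aᵀy)_{1} = Σᵢ yᵢ = (1)·(-8) + (1)·(-6) + (1)·(8) + (1)·(14) + (1)·(18) + (1)·(28) + (1)·(32) = 86.

86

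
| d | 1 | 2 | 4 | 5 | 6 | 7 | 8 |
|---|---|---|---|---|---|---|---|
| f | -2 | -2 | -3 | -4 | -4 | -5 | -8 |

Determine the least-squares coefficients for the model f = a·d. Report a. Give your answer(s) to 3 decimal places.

Sums needed: Σd·d = 195.
For Mᵀf: Σd·f = -161.
Normal equations: [[195]]·[a]ᵀ = [-161]ᵀ.
a = (-161)/195 = -0.825641.

a = -0.826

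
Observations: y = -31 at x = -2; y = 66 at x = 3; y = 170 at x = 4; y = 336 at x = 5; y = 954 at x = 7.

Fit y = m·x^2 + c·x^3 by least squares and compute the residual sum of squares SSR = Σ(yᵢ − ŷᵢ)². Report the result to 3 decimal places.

SSR = 8.993

The normal system AᵀA·[m, c]ᵀ = Aᵀy is [[3379, 21167]; [21167, 138163]]·[m, c]ᵀ = [58336, 382132]ᵀ.
Δ = 3379·138163 − 21167² = 18810888.
m = (58336·138163 − 21167·382132)/18810888 = -7177819/4702722; c = (3379·382132 − 21167·58336)/18810888 = 14106479/4702722.
Residuals: -2110637/2351361, -982485/783787, 5746594/2351361, -624968/783787, -206189/2351361; SSR = 21146647/2351361.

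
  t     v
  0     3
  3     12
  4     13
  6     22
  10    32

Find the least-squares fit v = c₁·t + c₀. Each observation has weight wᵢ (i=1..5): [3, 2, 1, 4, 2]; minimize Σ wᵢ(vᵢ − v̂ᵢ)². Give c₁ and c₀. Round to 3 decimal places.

With design matrix X, XᵀWX = [[378, 54]; [54, 12]] and XᵀWv = [1292, 198]ᵀ.
det = 378·12 − 54² = 1620.
c₁ = (1292·12 − 54·198)/1620 = 401/135; c₀ = (378·198 − 54·1292)/1620 = 47/15.

c₁ = 2.970, c₀ = 3.133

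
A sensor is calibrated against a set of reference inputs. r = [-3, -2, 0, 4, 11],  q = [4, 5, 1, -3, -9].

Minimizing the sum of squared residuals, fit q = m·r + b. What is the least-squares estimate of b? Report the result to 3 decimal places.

b = 1.585

AᵀA·[m, b]ᵀ = Aᵀq reads: 150·m + 10·b = -133;  10·m + 5·b = -2.
(Σr·r = 150, Σr = 10, Σ1 = 5, Σr·q = -133, Σq = -2.)
Determinant 150·5 − 10² = 650.
m = ((-133)·5 − 10·(-2))/650 = -129/130; b = (150·(-2) − 10·(-133))/650 = 103/65.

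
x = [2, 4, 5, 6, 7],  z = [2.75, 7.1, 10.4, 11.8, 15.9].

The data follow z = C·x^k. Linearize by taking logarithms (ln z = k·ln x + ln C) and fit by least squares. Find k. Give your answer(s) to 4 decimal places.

k = 1.3827

Taking logs, ln z = k·ln x + ln C, so regress ln z on ln x.
XᵀX = [[11.9895, 7.4265]; [7.4265, 5]], rhs = [16.9927, 10.5479]ᵀ  (here Σln x = 7.4265, Σ(ln x)² = 11.9895, Σln z = 10.5479, Σln x·ln z = 16.9927).
Δ = 11.9895·5 − (7.4265)² = 4.7940; k = (16.9927·5 − 7.4265·10.5479)/4.7940 = 1.38274, ln C = (11.9895·10.5479 − 7.4265·16.9927)/4.7940 = 0.05579.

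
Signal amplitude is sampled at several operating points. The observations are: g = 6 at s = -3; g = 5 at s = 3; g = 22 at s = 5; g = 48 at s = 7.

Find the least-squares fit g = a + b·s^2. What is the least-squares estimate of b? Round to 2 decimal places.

b = 1.06

Sums needed: Σ1 = 4, Σs^2 = 92, Σs^2·s^2 = 3188.
Right-hand side: Σg = 81, Σs^2·g = 3001.
XᵀX·[a, b]ᵀ = Xᵀg becomes [[4, 92]; [92, 3188]]·[a, b]ᵀ = [81, 3001]ᵀ.
Δ = 4·3188 − 92² = 4288.
a = (81·3188 − 92·3001)/4288 = -2233/536; b = (4·3001 − 92·81)/4288 = 569/536.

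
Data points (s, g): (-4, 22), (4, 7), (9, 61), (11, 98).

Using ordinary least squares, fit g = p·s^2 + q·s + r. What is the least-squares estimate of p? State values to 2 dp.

p = 0.99

The normal equations are: 21714·p + 2060·q + 234·r = 17263;  2060·p + 234·q + 20·r = 1567;  234·p + 20·q + 4·r = 188.
Solving the 3×3 system (Gaussian elimination) gives p = 28148/28325, q = -21767/11330, r = -86591/56650.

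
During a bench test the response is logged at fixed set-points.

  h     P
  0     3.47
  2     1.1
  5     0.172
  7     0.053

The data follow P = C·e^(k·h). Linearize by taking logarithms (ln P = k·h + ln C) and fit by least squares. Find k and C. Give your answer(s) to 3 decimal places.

With ln Pᵢ as the transformed response and hᵢ as the regressor:
XᵀX = [[78.0000, 14.0000]; [14.0000, 4]], rhs = [-29.1729, -3.3583]ᵀ  (here Σh = 14.0000, Σ(h)² = 78.0000, Σln P = -3.3583, Σh·ln P = -29.1729).
Δ = 78.0000·4 − (14.0000)² = 116.0000; k = (-29.1729·4 − 14.0000·-3.3583)/116.0000 = -0.60066, ln C = (78.0000·-3.3583 − 14.0000·-29.1729)/116.0000 = 1.26273, so C = exp(1.26273) = 3.53506.

k = -0.601, C = 3.535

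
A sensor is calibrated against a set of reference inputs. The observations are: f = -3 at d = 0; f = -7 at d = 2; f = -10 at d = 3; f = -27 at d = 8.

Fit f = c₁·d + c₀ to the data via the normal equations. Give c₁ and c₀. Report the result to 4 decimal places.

Entries of XᵀX: Σd·d = 77, Σd = 13, Σ1 = 4.
And Σd·f = -260, Σf = -47.
XᵀX·[c₁, c₀]ᵀ = Xᵀf becomes [[77, 13]; [13, 4]]·[c₁, c₀]ᵀ = [-260, -47]ᵀ.
Determinant 77·4 − 13² = 139.
c₁ = ((-260)·4 − 13·(-47))/139 = -429/139; c₀ = (77·(-47) − 13·(-260))/139 = -239/139.

c₁ = -3.0863, c₀ = -1.7194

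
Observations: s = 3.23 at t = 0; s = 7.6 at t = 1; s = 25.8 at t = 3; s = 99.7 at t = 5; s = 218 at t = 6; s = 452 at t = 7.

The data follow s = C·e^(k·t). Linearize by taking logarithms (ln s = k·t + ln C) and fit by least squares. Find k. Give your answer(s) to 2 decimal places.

k = 0.69

With ln sᵢ as the transformed response and tᵢ as the regressor:
XᵀX = [[120.0000, 22.0000]; [22.0000, 6]], rhs = [109.8928, 22.5513]ᵀ  (here Σt = 22.0000, Σ(t)² = 120.0000, Σln s = 22.5513, Σt·ln s = 109.8928).
Slope k = (n·Σt·ln s − Σt·Σln s)/(n·Σ(t)² − (Σt)²) = (6·109.8928 − 22.0000·22.5513)/236.0000 = 0.69164; ln C = (Σln s − k·Σt)/n = 1.22254.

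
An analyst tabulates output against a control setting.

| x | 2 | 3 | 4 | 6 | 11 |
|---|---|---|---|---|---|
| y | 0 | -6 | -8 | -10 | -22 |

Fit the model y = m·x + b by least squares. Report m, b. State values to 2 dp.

m = -2.22, b = 2.35

MᵀM·[m, b]ᵀ = Mᵀy reads: 186·m + 26·b = -352;  26·m + 5·b = -46.
Δ = 186·5 − 26² = 254.
m = ((-352)·5 − 26·(-46))/254 = -282/127; b = (186·(-46) − 26·(-352))/254 = 298/127.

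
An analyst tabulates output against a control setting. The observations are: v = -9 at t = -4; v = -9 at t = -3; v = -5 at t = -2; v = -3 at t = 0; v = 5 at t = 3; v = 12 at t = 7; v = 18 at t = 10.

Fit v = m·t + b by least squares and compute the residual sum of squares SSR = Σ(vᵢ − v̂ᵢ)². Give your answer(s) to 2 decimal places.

Setting ∂/∂m … = 0 gives: 187·m + 11·b = 352;  11·m + 7·b = 9.
Eliminating b: 7·(row 1) − 11·(row 2) gives 1188·m = 7·352 − 11·9 = 2365, so m = 215/108.
Then b = (9 − 11·(215/108))/7 = -199/108.
Residuals: 29/36, -32/27, 89/108, -125/108, 47/54, -5/54, -7/108; SSR = 523/108.

SSR = 4.84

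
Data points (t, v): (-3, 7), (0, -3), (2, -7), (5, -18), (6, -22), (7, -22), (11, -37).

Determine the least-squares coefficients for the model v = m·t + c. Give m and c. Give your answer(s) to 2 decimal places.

m = -3.11, c = -2.15

From the data, Σt·t = 244, Σt = 28, Σ1 = 7.
And Σt·v = -818, Σv = -102.
Normal equations: [[244, 28]; [28, 7]]·[m, c]ᵀ = [-818, -102]ᵀ.
det = 244·7 − 28² = 924.
m = ((-818)·7 − 28·(-102))/924 = -205/66; c = (244·(-102) − 28·(-818))/924 = -496/231.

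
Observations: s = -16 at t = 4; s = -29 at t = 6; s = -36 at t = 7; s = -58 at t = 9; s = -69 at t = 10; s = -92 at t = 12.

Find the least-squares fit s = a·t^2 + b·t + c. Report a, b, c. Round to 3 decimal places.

a = -0.452, b = -2.429, c = 1.548

Normal-equation sums: Σt^2·t^2 = 41250, Σt^2·t = 4080, Σt^2 = 426, Σt·t = 426, Σt = 48, Σ1 = 6.
Moment sums: Σt^2·s = -27910, Σt·s = -2806, Σs = -300.
Solving the 3×3 system (Gaussian elimination) gives a = -19/42, b = -17/7, c = 65/42.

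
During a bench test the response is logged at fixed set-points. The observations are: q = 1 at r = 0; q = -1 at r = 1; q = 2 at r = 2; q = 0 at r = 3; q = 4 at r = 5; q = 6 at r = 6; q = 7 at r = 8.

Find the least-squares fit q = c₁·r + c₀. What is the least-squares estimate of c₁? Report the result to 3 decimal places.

With design matrix M, MᵀM = [[139, 25]; [25, 7]] and Mᵀq = [115, 19]ᵀ.
det = 139·7 − 25² = 348.
c₁ = (115·7 − 25·19)/348 = 55/58; c₀ = (139·19 − 25·115)/348 = -39/58.

c₁ = 0.948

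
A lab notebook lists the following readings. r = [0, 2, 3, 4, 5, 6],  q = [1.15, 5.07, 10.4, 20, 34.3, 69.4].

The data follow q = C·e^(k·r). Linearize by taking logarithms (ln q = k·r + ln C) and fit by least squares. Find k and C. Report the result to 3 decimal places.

k = 0.676, C = 1.252

Let Y = ln q. Fitting Y = k·r + ln C by least squares:
Σr = 20.0000, Σ(r)² = 90.0000, Σln q = 14.8757, Σr·ln q = 65.3701.
Normal system: [[90.0000, 20.0000]; [20.0000, 6]]·[k, ln C]ᵀ = [65.3701, 14.8757]ᵀ.
Slope k = (n·Σr·ln q − Σr·Σln q)/(n·Σ(r)² − (Σr)²) = (6·65.3701 − 20.0000·14.8757)/140.0000 = 0.67648; ln C = (Σln q − k·Σr)/n = 0.22435, so C = exp(0.22435) = 1.25151.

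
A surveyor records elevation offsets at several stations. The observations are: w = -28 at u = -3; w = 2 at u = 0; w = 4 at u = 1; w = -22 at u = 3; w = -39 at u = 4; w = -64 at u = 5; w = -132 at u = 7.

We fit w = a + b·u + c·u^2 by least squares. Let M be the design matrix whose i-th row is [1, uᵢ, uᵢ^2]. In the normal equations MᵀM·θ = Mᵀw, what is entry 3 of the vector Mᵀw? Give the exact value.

Entry 3 ↔ basis u^2, so (Mᵀw)_{3} = Σᵢ (u^2)·wᵢ = (9)·(-28) + (0)·(2) + (1)·(4) + (9)·(-22) + (16)·(-39) + (25)·(-64) + (49)·(-132) = -9138.

-9138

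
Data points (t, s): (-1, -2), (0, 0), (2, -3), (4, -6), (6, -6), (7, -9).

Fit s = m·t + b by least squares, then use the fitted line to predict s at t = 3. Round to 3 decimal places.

ŝ = -4.333

Forming AᵀA = [[106, 18]; [18, 6]] and Aᵀs = [-127, -26]ᵀ gives AᵀA·[m, b]ᵀ = Aᵀs.
Δ = 106·6 − 18² = 312.
m = ((-127)·6 − 18·(-26))/312 = -49/52; b = (106·(-26) − 18·(-127))/312 = -235/156.
At t = 3: ŝ = (-49/52)·(3) + (-235/156)·(1) = -13/3.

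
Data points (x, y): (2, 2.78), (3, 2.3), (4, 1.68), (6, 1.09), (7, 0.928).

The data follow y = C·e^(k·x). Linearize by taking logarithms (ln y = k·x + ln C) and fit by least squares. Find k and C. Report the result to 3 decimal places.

Taking logs, ln y = k·x + ln C, so regress ln y on x.
AᵀA = [[114.0000, 22.0000]; [22.0000, 5]], rhs = [6.6128, 2.3856]ᵀ  (here Σx = 22.0000, Σ(x)² = 114.0000, Σln y = 2.3856, Σx·ln y = 6.6128).
Slope k = (n·Σx·ln y − Σx·Σln y)/(n·Σ(x)² − (Σx)²) = (5·6.6128 − 22.0000·2.3856)/86.0000 = -0.22581; ln C = (Σln y − k·Σx)/n = 1.47067, so C = exp(1.47067) = 4.35215.

k = -0.226, C = 4.352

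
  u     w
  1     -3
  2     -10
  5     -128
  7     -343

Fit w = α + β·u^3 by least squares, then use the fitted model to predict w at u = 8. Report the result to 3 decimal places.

ŵ = -511.481

Sums needed: Σ1 = 4, Σu^3 = 477, Σu^3·u^3 = 133339.
For Aᵀw: Σw = -484, Σu^3·w = -133732.
AᵀA·[α, β]ᵀ = Aᵀw becomes [[4, 477]; [477, 133339]]·[α, β]ᵀ = [-484, -133732]ᵀ.
det = 4·133339 − 477² = 305827.
α = ((-484)·133339 − 477·(-133732))/305827 = -745912/305827; β = (4·(-133732) − 477·(-484))/305827 = -304060/305827.
At u = 8: ŵ = (-745912/305827)·(1) + (-304060/305827)·(512) = -156424632/305827.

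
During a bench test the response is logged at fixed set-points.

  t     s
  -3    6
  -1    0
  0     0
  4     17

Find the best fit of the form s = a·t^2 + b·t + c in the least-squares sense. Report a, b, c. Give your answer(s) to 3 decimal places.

Normal-equation sums: Σt^2·t^2 = 338, Σt^2·t = 36, Σt^2 = 26, Σt·t = 26, Σt = 0, Σ1 = 4.
Right-hand side: Σt^2·s = 326, Σt·s = 50, Σs = 23.
AᵀA·[a, b, c]ᵀ = Aᵀs becomes [[338, 36, 26]; [36, 26, 0]; [26, 0, 4]]·[a, b, c]ᵀ = [326, 50, 23]ᵀ.
Solving the 3×3 system (Gaussian elimination) gives a = 2789/3098, b = 1048/1549, c = -315/3098.

a = 0.900, b = 0.677, c = -0.102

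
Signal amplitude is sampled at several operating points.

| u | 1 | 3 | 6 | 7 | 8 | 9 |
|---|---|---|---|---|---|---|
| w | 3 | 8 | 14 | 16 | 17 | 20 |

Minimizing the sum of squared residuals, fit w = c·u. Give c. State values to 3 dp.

With design matrix M, MᵀM = [[240]] and Mᵀw = [539]ᵀ.
c = 539/240 = 2.24583.

c = 2.246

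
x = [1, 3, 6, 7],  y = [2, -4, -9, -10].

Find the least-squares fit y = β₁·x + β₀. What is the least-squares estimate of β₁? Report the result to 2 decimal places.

β₁ = -1.97

Compute the Gram sums: Σx·x = 95, Σx = 17, Σ1 = 4.
Right-hand side: Σx·y = -134, Σy = -21.
Eliminating β₀: 4·(row 1) − 17·(row 2) gives 91·β₁ = 4·(-134) − 17·(-21) = -179, so β₁ = -179/91.
Then β₀ = ((-21) − 17·(-179/91))/4 = 283/91.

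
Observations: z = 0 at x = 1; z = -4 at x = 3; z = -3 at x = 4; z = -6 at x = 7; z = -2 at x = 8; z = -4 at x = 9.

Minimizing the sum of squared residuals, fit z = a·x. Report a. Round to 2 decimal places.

With design matrix M, MᵀM = [[220]] and Mᵀz = [-118]ᵀ.
Hence a = -118 / 220 ≈ -0.536364.

a = -0.54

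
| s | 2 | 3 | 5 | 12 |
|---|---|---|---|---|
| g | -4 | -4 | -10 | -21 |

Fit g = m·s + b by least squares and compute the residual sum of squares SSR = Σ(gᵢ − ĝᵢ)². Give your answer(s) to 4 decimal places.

AᵀA·[m, b]ᵀ = Aᵀg reads: 182·m + 22·b = -322;  22·m + 4·b = -39.
Determinant 182·4 − 22² = 244.
m = ((-322)·4 − 22·(-39))/244 = -215/122; b = (182·(-39) − 22·(-322))/244 = -7/122.
Residuals: -51/122, 82/61, -69/61, 25/122; SSR = 403/122.

SSR = 3.3033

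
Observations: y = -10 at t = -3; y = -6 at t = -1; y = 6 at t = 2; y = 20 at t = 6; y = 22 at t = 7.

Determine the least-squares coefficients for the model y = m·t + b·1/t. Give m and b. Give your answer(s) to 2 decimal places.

Forming AᵀA = [[99, 5]; [5, 1243/882]] and Aᵀy = [322, 395/21]ᵀ gives AᵀA·[m, b]ᵀ = Aᵀy.
Eliminating b: (1243/882)·(row 1) − 5·(row 2) gives (11223/98)·m = (1243/882)·322 − 5·(395/21) = 22664/63, so m = 317296/101007.
Then b = ((395/21) − 5·(317296/101007))/(1243/882) = 24710/11223.

m = 3.14, b = 2.20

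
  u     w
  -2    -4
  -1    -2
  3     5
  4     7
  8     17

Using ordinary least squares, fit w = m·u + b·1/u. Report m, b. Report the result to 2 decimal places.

The normal system MᵀM·[m, b]ᵀ = Mᵀw is [[94, 5]; [5, 829/576]]·[m, b]ᵀ = [189, 229/24]ᵀ.
Eliminating b: (829/576)·(row 1) − 5·(row 2) gives (31763/288)·m = (829/576)·189 − 5·(229/24) = 43067/192, so m = 129201/63526.
Then b = ((229/24) − 5·(129201/63526))/(829/576) = -13848/31763.

m = 2.03, b = -0.44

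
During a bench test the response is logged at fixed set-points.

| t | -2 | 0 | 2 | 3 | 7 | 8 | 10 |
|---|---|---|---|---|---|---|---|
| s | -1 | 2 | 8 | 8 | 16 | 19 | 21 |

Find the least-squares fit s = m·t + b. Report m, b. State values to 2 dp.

The normal equations are: 230·m + 28·b = 516;  28·m + 7·b = 73.
(Σt·t = 230, Σt = 28, Σ1 = 7, Σt·s = 516, Σs = 73.)
det = 230·7 − 28² = 826.
m = (516·7 − 28·73)/826 = 112/59; b = (230·73 − 28·516)/826 = 1171/413.

m = 1.90, b = 2.84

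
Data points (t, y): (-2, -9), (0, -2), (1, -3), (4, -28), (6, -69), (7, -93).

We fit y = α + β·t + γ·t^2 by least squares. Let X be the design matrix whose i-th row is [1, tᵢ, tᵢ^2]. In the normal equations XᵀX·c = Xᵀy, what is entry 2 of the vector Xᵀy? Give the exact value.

-1162

Entry 2 ↔ basis t, so (Xᵀy)_{2} = Σᵢ (t)·yᵢ = (-2)·(-9) + (0)·(-2) + (1)·(-3) + (4)·(-28) + (6)·(-69) + (7)·(-93) = -1162.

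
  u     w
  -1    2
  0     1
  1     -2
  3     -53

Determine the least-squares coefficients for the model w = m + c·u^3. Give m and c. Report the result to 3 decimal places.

m = 0.334, c = -1.975

The normal equations are: 4·m + 27·c = -52;  27·m + 731·c = -1435.
Eliminating c: 731·(row 1) − 27·(row 2) gives 2195·m = 731·(-52) − 27·(-1435) = 733, so m = 733/2195.
Then c = ((-1435) − 27·(733/2195))/731 = -4336/2195.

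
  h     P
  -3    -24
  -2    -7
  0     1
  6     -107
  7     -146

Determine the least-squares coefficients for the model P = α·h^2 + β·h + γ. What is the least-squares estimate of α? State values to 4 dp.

α = -2.9377

Sums needed: Σh^2·h^2 = 3794, Σh^2·h = 524, Σh^2 = 98, Σh·h = 98, Σh = 8, Σ1 = 5.
Moment sums: Σh^2·P = -11250, Σh·P = -1578, ΣP = -283.
AᵀA·[α, β, γ]ᵀ = AᵀP becomes [[3794, 524, 98]; [524, 98, 8]; [98, 8, 5]]·[α, β, γ]ᵀ = [-11250, -1578, -283]ᵀ.
Row-reducing yields α = -30308/10317, β = -5629/10317, γ = 6367/3439.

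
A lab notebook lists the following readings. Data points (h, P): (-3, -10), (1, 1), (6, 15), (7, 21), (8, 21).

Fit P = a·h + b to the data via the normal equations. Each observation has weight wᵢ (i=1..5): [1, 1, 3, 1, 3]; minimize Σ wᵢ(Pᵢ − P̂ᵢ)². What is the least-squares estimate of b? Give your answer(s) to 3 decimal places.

Normal-equation sums: Σwᵢ·h·h = 359, Σwᵢ·h = 47, Σwᵢ·1 = 9.
Right-hand side: Σwᵢ·h·P = 952, Σwᵢ·P = 120.
MᵀWM·[a, b]ᵀ = MᵀWP becomes [[359, 47]; [47, 9]]·[a, b]ᵀ = [952, 120]ᵀ.
Eliminating b: 9·(row 1) − 47·(row 2) gives 1022·a = 9·952 − 47·120 = 2928, so a = 1464/511.
Then b = (120 − 47·(1464/511))/9 = -832/511.

b = -1.628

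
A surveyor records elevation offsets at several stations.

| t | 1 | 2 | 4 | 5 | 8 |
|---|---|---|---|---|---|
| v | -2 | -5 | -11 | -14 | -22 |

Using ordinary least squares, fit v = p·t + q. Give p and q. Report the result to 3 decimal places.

Forming MᵀM = [[110, 20]; [20, 5]] and Mᵀv = [-302, -54]ᵀ gives MᵀM·[p, q]ᵀ = Mᵀv.
Eliminating q: 5·(row 1) − 20·(row 2) gives 150·p = 5·(-302) − 20·(-54) = -430, so p = -43/15.
Then q = ((-54) − 20·(-43/15))/5 = 2/3.

p = -2.867, q = 0.667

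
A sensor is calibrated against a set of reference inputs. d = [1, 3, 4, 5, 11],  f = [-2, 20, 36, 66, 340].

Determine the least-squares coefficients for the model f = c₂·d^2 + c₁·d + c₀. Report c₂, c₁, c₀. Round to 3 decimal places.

c₂ = 2.942, c₁ = -1.077, c₀ = -4.030

The normal equations are: 15604·c₂ + 1548·c₁ + 172·c₀ = 43544;  1548·c₂ + 172·c₁ + 24·c₀ = 4272;  172·c₂ + 24·c₁ + 5·c₀ = 460.
Inverting the 3×3 Gram matrix, [c₂, c₁, c₀]ᵀ = [13041/4433, -4773/4433, -1624/403]ᵀ.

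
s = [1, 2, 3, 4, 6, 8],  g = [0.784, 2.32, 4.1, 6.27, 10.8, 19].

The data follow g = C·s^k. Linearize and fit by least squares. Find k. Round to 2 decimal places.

Linearized form: ln g = k·ln s + ln C. From the 6 transformed points,
Σln s = 7.0493, Σ(ln s)² = 11.1437, Σln g = 9.1690, Σln s·ln g = 15.0647.
Normal system: [[11.1437, 7.0493]; [7.0493, 6]]·[k, ln C]ᵀ = [15.0647, 9.1690]ᵀ.
Δ = 11.1437·6 − (7.0493)² = 17.1702; k = (15.0647·6 − 7.0493·9.1690)/17.1702 = 1.49993, ln C = (11.1437·9.1690 − 7.0493·15.0647)/17.1702 = -0.23407.

k = 1.50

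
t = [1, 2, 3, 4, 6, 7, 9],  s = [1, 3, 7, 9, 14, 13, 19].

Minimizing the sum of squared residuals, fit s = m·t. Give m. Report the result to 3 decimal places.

From the data, Σt·t = 196.
And Σt·s = 410.
m = 410/196 = 2.09184.

m = 2.092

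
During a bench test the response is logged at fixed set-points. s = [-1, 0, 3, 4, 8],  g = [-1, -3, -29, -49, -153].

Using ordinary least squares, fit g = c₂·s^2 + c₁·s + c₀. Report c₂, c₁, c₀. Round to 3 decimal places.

With design matrix M, MᵀM = [[4434, 602, 90]; [602, 90, 14]; [90, 14, 5]] and Mᵀg = [-10838, -1506, -235]ᵀ.
Row-reducing yields c₂ = -1736/913, c₁ = -3280/913, c₀ = -2479/913.

c₂ = -1.901, c₁ = -3.593, c₀ = -2.715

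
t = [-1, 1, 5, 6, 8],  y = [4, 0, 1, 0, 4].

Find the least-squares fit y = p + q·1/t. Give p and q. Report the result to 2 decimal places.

p = 2.00, q = -2.06

Setting ∂/∂p … = 0 gives: 5·p + (59/120)·q = 9;  (59/120)·p + (30001/14400)·q = -33/10.
(Σ1 = 5, Σ1/t = 59/120, Σ1/t·1/t = 30001/14400, Σy = 9, Σ1/t·y = -33/10.)
Δ = 5·(30001/14400) − (59/120)² = 36631/3600.
p = (9·(30001/14400) − (59/120)·(-33/10))/(36631/3600) = 293373/146524; q = (5·(-33/10) − (59/120)·9)/(36631/3600) = -75330/36631.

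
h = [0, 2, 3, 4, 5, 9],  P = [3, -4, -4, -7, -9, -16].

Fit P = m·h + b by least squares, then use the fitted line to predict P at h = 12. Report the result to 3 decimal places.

The normal system AᵀA·[m, b]ᵀ = AᵀP is [[135, 23]; [23, 6]]·[m, b]ᵀ = [-237, -37]ᵀ.
Determinant 135·6 − 23² = 281.
m = ((-237)·6 − 23·(-37))/281 = -571/281; b = (135·(-37) − 23·(-237))/281 = 456/281.
At h = 12: P̂ = (-571/281)·(12) + (456/281)·(1) = -6396/281.

P̂ = -22.762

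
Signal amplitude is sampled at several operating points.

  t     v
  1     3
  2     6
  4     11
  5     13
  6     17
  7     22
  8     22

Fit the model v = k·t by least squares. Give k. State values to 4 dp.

k = 2.8513

From the data, Σt·t = 195.
Moment sums: Σt·v = 556.
So MᵀM·[k]ᵀ = Mᵀv: [[195]]·[k]ᵀ = [556]ᵀ.
Hence k = 556 / 195 ≈ 2.85128.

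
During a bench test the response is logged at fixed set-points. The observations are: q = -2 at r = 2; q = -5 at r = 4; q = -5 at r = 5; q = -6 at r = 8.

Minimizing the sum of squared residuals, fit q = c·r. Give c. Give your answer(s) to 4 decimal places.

Normal-equation sums: Σr·r = 109.
Moment sums: Σr·q = -97.
So AᵀA·[c]ᵀ = Aᵀq: [[109]]·[c]ᵀ = [-97]ᵀ.
Hence c = -97 / 109 ≈ -0.889908.

c = -0.8899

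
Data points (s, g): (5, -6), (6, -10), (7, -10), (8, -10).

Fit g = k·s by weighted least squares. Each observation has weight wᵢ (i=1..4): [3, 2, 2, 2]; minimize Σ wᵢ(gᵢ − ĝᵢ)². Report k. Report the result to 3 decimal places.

k = -1.367

Forming AᵀWA = [[373]] and AᵀWg = [-510]ᵀ gives AᵀWA·[k]ᵀ = AᵀWg.
k = (-510)/373 = -1.36729.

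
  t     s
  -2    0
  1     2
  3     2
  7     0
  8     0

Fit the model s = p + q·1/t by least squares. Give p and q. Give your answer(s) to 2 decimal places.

With design matrix X, XᵀX = [[5, 185/168]; [185/168, 39433/28224]] and Xᵀs = [4, 8/3]ᵀ.
Δ = 5·(39433/28224) − (185/168)² = 40735/7056.
p = (4·(39433/28224) − (185/168)·(8/3))/(40735/7056) = 18713/40735; q = (5·(8/3) − (185/168)·4)/(40735/7056) = 12600/8147.

p = 0.46, q = 1.55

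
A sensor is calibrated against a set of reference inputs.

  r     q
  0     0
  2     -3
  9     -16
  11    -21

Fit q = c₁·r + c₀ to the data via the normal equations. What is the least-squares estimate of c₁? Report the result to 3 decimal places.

The normal equations are: 206·c₁ + 22·c₀ = -381;  22·c₁ + 4·c₀ = -40.
(Σr·r = 206, Σr = 22, Σ1 = 4, Σr·q = -381, Σq = -40.)
Eliminating c₀: 4·(row 1) − 22·(row 2) gives 340·c₁ = 4·(-381) − 22·(-40) = -644, so c₁ = -161/85.
Then c₀ = ((-40) − 22·(-161/85))/4 = 71/170.

c₁ = -1.894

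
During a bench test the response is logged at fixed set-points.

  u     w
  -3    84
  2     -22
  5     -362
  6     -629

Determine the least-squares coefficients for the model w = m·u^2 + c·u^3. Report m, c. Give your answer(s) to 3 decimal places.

Normal-equation sums: Σu^2·u^2 = 2018, Σu^2·u^3 = 10690, Σu^3·u^3 = 63074.
Moment sums: Σu^2·w = -31026, Σu^3·w = -183558.
Normal equations: [[2018, 10690]; [10690, 63074]]·[m, c]ᵀ = [-31026, -183558]ᵀ.
det = 2018·63074 − 10690² = 13007232.
m = ((-31026)·63074 − 10690·(-183558))/13007232 = 220879/541968; c = (2018·(-183558) − 10690·(-31026))/13007232 = -1614671/541968.

m = 0.408, c = -2.979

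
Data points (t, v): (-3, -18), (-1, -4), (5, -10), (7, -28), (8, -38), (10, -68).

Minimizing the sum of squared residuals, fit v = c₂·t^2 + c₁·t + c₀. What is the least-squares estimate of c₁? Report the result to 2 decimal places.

Setting ∂/∂c₂ … = 0 gives: 17204·c₂ + 1952·c₁ + 248·c₀ = -11020;  1952·c₂ + 248·c₁ + 26·c₀ = -1172;  248·c₂ + 26·c₁ + 6·c₀ = -166.
Row-reducing yields c₂ = -8875/9177, c₁ = 26839/9177, c₀ = -1122/3059.

c₁ = 2.92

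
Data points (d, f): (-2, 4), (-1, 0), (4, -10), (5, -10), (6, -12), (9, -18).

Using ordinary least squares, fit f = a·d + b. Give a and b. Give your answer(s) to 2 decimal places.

From the data, Σd·d = 163, Σd = 21, Σ1 = 6.
Right-hand side: Σd·f = -332, Σf = -46.
AᵀA·[a, b]ᵀ = Aᵀf becomes [[163, 21]; [21, 6]]·[a, b]ᵀ = [-332, -46]ᵀ.
Δ = 163·6 − 21² = 537.
a = ((-332)·6 − 21·(-46))/537 = -342/179; b = (163·(-46) − 21·(-332))/537 = -526/537.

a = -1.91, b = -0.98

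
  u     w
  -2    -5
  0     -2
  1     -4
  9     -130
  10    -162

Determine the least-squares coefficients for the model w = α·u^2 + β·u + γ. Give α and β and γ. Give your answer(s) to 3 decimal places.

α = -1.498, β = -0.960, γ = -1.406

Entries of MᵀM: Σu^2·u^2 = 16578, Σu^2·u = 1722, Σu^2 = 186, Σu·u = 186, Σu = 18, Σ1 = 5.
Right-hand side: Σu^2·w = -26754, Σu·w = -2784, Σw = -303.
MᵀM·[α, β, γ]ᵀ = Mᵀw becomes [[16578, 1722, 186]; [1722, 186, 18]; [186, 18, 5]]·[α, β, γ]ᵀ = [-26754, -2784, -303]ᵀ.
Solving the 3×3 system (Gaussian elimination) gives α = -13131/8764, β = -8417/8764, γ = -3081/2191.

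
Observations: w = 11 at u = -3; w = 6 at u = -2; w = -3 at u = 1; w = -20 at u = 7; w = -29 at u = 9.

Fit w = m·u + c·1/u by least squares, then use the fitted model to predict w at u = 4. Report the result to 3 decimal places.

ŵ = -12.486

From the data, Σu·u = 144, Σu·1/u = 5, Σ1/u·1/u = 22129/15876.
For Aᵀw: Σu·w = -449, Σ1/u·w = -992/63.
Determinant 144·(22129/15876) − 5² = 77491/441.
m = ((-449)·(22129/15876) − 5·(-992/63))/(77491/441) = -8686001/2789676; c = (144·(-992/63) − 5·(-449))/(77491/441) = -9891/77491.
At u = 4: ŵ = (-8686001/2789676)·(4) + (-9891/77491)·(1/4) = -34833023/2789676.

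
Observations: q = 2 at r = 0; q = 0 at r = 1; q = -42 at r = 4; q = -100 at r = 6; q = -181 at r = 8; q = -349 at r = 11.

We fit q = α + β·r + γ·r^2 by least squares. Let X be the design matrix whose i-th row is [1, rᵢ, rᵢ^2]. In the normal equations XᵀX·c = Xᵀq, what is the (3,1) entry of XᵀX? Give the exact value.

Row 3 ↔ basis r^2, column 1 ↔ basis 1, so (XᵀX)_{3,1} = Σᵢ r^2 = (0)·(1) + (1)·(1) + (16)·(1) + (36)·(1) + (64)·(1) + (121)·(1) = 238.

238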